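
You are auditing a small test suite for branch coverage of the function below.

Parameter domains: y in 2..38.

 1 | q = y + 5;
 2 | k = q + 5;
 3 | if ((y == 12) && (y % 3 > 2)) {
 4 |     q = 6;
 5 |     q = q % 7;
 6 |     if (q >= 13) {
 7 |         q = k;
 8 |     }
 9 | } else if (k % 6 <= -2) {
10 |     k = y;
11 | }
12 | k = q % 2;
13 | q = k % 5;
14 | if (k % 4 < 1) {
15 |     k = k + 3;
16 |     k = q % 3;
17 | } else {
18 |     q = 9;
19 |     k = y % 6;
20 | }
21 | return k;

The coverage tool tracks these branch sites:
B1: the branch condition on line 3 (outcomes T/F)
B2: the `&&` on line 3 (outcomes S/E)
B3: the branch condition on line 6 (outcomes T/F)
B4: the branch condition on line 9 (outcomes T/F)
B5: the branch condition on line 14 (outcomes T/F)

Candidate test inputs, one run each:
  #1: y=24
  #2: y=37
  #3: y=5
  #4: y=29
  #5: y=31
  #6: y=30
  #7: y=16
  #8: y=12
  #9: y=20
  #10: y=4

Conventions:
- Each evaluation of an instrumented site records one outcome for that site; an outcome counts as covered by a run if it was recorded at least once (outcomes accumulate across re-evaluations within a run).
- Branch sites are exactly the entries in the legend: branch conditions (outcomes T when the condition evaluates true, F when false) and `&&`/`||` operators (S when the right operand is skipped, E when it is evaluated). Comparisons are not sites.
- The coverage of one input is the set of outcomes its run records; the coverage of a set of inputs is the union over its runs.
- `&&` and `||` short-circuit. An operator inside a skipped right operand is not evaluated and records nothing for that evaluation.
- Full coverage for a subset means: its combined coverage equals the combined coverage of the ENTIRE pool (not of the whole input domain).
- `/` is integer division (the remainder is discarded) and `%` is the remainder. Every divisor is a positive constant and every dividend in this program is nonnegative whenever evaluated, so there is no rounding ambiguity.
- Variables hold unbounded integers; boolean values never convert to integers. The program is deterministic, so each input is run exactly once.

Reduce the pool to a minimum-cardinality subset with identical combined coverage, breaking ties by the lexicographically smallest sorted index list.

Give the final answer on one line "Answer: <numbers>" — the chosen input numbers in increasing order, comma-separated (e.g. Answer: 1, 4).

test 1 (y=24) hits B1=F, B2=S, B4=F, B5=F
test 2 (y=37) hits B1=F, B2=S, B4=F, B5=T
test 3 (y=5) hits B1=F, B2=S, B4=F, B5=T
test 4 (y=29) hits B1=F, B2=S, B4=F, B5=T
test 5 (y=31) hits B1=F, B2=S, B4=F, B5=T
test 6 (y=30) hits B1=F, B2=S, B4=F, B5=F
test 7 (y=16) hits B1=F, B2=S, B4=F, B5=F
test 8 (y=12) hits B1=F, B2=E, B4=F, B5=F
test 9 (y=20) hits B1=F, B2=S, B4=F, B5=F
test 10 (y=4) hits B1=F, B2=S, B4=F, B5=F
union over all inputs: B1=F, B2=S, B2=E, B4=F, B5=T, B5=F (6 outcomes)
checked all size-1 subsets: none covers 6 outcomes (max 4/6)
the canonical winner is {2, 8}: size 2, full 6-outcome coverage, earliest index list among size-2 covers

Answer: 2, 8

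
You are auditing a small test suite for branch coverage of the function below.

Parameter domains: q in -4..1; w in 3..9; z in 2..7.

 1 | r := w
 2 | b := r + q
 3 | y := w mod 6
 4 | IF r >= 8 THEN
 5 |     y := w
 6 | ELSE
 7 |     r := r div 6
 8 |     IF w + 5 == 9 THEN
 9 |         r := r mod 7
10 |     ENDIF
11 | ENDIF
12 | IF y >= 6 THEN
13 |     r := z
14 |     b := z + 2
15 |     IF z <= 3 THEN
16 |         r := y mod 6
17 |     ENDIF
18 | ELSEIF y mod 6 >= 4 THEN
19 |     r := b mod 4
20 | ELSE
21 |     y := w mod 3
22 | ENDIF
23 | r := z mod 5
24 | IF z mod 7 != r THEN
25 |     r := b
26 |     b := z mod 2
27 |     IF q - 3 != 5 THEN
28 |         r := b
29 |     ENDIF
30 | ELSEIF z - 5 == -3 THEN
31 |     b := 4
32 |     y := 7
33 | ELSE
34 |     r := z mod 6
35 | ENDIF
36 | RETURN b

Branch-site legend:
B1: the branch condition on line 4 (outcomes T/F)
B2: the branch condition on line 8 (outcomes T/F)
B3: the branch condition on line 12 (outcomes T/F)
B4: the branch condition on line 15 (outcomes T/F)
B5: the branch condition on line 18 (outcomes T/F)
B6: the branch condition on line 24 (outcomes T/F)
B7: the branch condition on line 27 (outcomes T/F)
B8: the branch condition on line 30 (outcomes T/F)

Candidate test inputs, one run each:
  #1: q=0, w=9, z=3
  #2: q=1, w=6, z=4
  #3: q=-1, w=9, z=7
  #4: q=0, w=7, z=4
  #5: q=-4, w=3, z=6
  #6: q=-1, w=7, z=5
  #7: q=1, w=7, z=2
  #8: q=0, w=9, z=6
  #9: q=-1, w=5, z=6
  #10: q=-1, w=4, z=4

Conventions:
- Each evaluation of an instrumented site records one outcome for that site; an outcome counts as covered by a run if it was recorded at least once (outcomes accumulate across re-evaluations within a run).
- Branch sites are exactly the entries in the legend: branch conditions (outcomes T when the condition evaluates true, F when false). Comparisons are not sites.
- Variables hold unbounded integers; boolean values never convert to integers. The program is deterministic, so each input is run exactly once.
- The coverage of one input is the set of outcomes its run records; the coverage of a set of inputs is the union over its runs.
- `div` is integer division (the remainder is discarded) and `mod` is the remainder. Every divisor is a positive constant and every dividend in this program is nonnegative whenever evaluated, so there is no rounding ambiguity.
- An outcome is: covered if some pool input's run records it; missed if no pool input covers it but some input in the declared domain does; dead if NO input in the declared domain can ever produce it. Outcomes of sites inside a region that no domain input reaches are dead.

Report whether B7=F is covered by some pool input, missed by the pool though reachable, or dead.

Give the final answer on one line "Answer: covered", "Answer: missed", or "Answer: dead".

no pool input records B7=F
checking all 252 inputs in the declared domain: B7=F is never recorded -> dead

Answer: dead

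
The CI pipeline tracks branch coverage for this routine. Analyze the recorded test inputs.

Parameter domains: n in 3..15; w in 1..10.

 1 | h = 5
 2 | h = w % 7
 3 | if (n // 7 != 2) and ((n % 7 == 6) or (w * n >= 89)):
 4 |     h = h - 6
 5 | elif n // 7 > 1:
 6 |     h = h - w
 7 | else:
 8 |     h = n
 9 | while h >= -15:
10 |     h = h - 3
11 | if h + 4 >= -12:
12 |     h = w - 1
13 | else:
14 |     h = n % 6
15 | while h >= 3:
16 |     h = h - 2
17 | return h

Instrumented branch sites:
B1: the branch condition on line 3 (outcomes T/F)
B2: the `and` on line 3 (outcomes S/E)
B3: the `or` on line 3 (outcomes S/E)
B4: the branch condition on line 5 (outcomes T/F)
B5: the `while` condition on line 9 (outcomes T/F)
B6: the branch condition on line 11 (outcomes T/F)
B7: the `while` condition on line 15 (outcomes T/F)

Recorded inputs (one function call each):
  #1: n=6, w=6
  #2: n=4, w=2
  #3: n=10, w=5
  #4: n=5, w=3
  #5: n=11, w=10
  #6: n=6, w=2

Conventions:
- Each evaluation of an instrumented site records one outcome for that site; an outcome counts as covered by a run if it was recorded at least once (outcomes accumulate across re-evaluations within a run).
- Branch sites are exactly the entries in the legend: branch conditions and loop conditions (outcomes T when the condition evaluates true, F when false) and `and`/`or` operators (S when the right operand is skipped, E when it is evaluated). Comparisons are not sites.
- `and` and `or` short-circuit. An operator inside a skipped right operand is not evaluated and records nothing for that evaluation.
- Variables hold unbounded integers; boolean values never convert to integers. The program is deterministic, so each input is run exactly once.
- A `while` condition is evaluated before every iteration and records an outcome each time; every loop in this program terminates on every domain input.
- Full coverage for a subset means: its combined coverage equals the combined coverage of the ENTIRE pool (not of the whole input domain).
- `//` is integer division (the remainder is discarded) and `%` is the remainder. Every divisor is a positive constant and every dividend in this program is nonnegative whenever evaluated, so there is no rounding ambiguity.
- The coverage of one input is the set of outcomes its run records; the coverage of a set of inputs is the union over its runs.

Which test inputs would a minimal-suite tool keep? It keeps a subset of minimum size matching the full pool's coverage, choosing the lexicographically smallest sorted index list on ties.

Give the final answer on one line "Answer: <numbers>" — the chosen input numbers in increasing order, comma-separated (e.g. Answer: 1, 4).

input #1, n=6, w=6: events B2->E, B3->S, B1->T, B5->T, B5->T, B5->T, B5->T, B5->T, B5->T, B5->F, B6->F, B7->F; outcomes B1=T, B2=E, B3=S, B5=T, B5=F, B6=F, B7=F
input #2, n=4, w=2: events B2->E, B3->E, B1->F, B4->F, B5->T, B5->T, B5->T, B5->T, B5->T, B5->T, B5->T, B5->F, B6->F, B7->T, ...; outcomes B1=F, B2=E, B3=E, B4=F, B5=T, B5=F, B6=F, B7=T, B7=F
input #3, n=10, w=5: events B2->E, B3->E, B1->F, B4->F, B5->T, B5->T, B5->T, B5->T, B5->T, B5->T, B5->T, B5->T, B5->T, B5->F, ...; outcomes B1=F, B2=E, B3=E, B4=F, B5=T, B5=F, B6=F, B7=T, B7=F
input #4, n=5, w=3: events B2->E, B3->E, B1->F, B4->F, B5->T, B5->T, B5->T, B5->T, B5->T, B5->T, B5->T, B5->F, B6->T, B7->F; outcomes B1=F, B2=E, B3=E, B4=F, B5=T, B5=F, B6=T, B7=F
input #5, n=11, w=10: events B2->E, B3->E, B1->T, B5->T, B5->T, B5->T, B5->T, B5->T, B5->F, B6->F, B7->T, B7->T, B7->F; outcomes B1=T, B2=E, B3=E, B5=T, B5=F, B6=F, B7=T, B7=F
input #6, n=6, w=2: events B2->E, B3->S, B1->T, B5->T, B5->T, B5->T, B5->T, B5->F, B6->T, B7->F; outcomes B1=T, B2=E, B3=S, B5=T, B5=F, B6=T, B7=F
the full pool covers 12 outcomes: B1=T, B1=F, B2=E, B3=S, B3=E, B4=F, B5=T, B5=F, B6=T, B6=F, B7=T, B7=F
no size-1 subset reaches all 12 outcomes (best union: 9/12)
at size 2, {2, 6} reaches all 12 outcomes; every lexicographically earlier size-2 subset fails

Answer: 2, 6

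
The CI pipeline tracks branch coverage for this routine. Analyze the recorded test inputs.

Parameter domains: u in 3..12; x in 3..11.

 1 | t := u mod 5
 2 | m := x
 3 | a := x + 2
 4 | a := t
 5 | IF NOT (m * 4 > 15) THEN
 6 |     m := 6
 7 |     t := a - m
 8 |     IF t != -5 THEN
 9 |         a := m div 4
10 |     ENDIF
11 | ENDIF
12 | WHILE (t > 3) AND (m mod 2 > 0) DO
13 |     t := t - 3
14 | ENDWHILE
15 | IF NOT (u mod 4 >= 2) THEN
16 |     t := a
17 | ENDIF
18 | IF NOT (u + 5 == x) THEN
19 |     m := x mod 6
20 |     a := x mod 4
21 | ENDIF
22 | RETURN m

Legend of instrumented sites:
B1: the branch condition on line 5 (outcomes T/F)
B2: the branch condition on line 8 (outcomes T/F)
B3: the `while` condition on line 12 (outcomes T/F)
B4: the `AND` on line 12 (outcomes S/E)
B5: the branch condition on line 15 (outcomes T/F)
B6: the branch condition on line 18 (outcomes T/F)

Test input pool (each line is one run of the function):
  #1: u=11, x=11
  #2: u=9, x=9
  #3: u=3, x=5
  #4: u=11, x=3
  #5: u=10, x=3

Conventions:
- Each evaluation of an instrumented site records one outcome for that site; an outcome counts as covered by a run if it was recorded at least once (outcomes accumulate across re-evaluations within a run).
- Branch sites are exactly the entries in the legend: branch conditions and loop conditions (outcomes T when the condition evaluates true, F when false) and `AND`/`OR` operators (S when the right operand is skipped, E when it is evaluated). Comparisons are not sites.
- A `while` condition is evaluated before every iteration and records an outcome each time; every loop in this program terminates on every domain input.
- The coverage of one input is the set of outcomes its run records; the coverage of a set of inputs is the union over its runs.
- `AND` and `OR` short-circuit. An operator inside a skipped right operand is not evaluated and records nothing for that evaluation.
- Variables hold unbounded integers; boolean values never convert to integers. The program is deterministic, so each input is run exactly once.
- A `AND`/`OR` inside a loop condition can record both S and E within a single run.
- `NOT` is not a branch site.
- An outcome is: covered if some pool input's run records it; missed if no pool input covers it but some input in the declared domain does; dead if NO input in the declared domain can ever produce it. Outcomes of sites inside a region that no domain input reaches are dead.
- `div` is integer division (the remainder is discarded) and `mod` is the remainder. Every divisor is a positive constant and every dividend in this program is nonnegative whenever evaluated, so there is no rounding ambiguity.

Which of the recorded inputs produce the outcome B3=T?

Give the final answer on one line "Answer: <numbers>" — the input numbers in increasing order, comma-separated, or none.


input #1 (u=11, x=11): does not produce B3=T
input #2 (u=9, x=9): produces B3=T
input #3 (u=3, x=5): does not produce B3=T
input #4 (u=11, x=3): does not produce B3=T
input #5 (u=10, x=3): does not produce B3=T
Answer: 2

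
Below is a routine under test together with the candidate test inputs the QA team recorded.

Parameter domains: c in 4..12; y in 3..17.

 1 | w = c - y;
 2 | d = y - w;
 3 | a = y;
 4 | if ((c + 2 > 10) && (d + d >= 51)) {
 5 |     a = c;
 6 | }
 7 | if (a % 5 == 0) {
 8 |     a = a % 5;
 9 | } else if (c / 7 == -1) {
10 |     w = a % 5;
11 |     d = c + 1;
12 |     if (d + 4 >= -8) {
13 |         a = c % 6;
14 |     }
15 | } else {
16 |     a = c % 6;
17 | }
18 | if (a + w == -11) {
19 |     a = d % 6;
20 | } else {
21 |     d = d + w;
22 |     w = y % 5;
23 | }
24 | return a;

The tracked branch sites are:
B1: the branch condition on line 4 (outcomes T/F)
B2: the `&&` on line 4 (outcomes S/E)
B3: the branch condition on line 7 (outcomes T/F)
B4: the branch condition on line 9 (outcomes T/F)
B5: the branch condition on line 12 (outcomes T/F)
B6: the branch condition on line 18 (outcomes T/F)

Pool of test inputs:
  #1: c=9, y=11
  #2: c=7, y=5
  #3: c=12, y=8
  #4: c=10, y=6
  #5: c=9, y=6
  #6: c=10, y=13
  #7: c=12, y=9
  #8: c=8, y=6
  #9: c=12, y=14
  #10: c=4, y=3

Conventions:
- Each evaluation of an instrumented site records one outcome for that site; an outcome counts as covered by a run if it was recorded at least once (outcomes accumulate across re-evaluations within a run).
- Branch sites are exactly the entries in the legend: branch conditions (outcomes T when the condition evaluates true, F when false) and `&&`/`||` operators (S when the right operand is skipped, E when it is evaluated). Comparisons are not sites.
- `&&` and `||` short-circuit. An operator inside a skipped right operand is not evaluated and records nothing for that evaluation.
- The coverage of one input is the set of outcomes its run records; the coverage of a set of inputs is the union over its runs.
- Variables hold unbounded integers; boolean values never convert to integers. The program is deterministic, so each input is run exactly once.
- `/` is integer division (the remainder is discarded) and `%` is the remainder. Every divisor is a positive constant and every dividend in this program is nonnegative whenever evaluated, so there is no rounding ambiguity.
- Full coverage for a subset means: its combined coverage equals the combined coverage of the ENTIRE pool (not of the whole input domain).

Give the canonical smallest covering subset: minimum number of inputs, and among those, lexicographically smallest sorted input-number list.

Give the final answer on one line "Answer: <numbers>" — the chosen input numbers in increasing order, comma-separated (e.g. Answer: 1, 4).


test 1 (c=9, y=11) fires B2->E, B1->F, B3->F, B4->F, B6->F; hits B1=F, B2=E, B3=F, B4=F, B6=F
test 2 (c=7, y=5) fires B2->S, B1->F, B3->T, B6->F; hits B1=F, B2=S, B3=T, B6=F
test 3 (c=12, y=8) fires B2->E, B1->F, B3->F, B4->F, B6->F; hits B1=F, B2=E, B3=F, B4=F, B6=F
test 4 (c=10, y=6) fires B2->E, B1->F, B3->F, B4->F, B6->F; hits B1=F, B2=E, B3=F, B4=F, B6=F
test 5 (c=9, y=6) fires B2->E, B1->F, B3->F, B4->F, B6->F; hits B1=F, B2=E, B3=F, B4=F, B6=F
test 6 (c=10, y=13) fires B2->E, B1->F, B3->F, B4->F, B6->F; hits B1=F, B2=E, B3=F, B4=F, B6=F
test 7 (c=12, y=9) fires B2->E, B1->F, B3->F, B4->F, B6->F; hits B1=F, B2=E, B3=F, B4=F, B6=F
test 8 (c=8, y=6) fires B2->S, B1->F, B3->F, B4->F, B6->F; hits B1=F, B2=S, B3=F, B4=F, B6=F
test 9 (c=12, y=14) fires B2->E, B1->F, B3->F, B4->F, B6->F; hits B1=F, B2=E, B3=F, B4=F, B6=F
test 10 (c=4, y=3) fires B2->S, B1->F, B3->F, B4->F, B6->F; hits B1=F, B2=S, B3=F, B4=F, B6=F
union over all inputs: B1=F, B2=S, B2=E, B3=T, B3=F, B4=F, B6=F (7 outcomes)
size 1 is not enough: best union over all size-1 subsets is 5/7
size 2: inputs {1, 2} cover all 7 outcomes, and no lexicographically smaller subset of this size does
Answer: 1, 2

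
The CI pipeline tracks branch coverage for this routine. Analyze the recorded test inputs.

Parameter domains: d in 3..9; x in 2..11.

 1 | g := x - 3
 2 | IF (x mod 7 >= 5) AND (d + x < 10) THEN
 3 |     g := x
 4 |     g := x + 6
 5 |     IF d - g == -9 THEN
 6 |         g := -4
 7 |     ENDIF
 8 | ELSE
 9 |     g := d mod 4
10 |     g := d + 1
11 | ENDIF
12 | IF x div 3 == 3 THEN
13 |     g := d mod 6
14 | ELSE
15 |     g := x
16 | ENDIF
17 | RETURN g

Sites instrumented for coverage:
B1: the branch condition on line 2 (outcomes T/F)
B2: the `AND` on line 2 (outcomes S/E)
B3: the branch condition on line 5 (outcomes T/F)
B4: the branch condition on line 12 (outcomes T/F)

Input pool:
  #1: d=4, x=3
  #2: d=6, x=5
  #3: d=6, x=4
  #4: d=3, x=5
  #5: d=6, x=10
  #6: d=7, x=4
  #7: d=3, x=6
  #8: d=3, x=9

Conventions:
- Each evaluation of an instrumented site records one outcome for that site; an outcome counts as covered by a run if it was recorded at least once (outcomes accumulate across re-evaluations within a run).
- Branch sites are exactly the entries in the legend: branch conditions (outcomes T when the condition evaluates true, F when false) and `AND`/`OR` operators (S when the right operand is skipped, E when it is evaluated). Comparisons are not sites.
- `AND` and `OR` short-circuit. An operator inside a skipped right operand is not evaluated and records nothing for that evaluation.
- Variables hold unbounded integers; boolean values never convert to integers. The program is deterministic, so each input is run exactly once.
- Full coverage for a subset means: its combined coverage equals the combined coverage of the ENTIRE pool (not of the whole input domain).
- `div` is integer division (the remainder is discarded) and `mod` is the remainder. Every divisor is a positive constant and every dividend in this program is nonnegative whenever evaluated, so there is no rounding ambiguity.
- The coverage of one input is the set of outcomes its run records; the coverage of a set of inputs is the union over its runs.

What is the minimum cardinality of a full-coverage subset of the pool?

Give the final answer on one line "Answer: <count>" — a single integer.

input #1, d=4, x=3: outcomes B1=F, B2=S, B4=F
input #2, d=6, x=5: outcomes B1=F, B2=E, B4=F
input #3, d=6, x=4: outcomes B1=F, B2=S, B4=F
input #4, d=3, x=5: outcomes B1=T, B2=E, B3=F, B4=F
input #5, d=6, x=10: outcomes B1=F, B2=S, B4=T
input #6, d=7, x=4: outcomes B1=F, B2=S, B4=F
input #7, d=3, x=6: outcomes B1=T, B2=E, B3=T, B4=F
input #8, d=3, x=9: outcomes B1=F, B2=S, B4=T
pool-wide coverage (8 outcomes): B1=T, B1=F, B2=S, B2=E, B3=T, B3=F, B4=T, B4=F
checked all size-1 subsets: none covers 8 outcomes (max 4/8)
checked all size-2 subsets: none covers 8 outcomes (max 7/8)
inputs {4, 5, 7} (size 3) cover everything; no size-3 subset with a lexicographically smaller index list covers all 8

Answer: 3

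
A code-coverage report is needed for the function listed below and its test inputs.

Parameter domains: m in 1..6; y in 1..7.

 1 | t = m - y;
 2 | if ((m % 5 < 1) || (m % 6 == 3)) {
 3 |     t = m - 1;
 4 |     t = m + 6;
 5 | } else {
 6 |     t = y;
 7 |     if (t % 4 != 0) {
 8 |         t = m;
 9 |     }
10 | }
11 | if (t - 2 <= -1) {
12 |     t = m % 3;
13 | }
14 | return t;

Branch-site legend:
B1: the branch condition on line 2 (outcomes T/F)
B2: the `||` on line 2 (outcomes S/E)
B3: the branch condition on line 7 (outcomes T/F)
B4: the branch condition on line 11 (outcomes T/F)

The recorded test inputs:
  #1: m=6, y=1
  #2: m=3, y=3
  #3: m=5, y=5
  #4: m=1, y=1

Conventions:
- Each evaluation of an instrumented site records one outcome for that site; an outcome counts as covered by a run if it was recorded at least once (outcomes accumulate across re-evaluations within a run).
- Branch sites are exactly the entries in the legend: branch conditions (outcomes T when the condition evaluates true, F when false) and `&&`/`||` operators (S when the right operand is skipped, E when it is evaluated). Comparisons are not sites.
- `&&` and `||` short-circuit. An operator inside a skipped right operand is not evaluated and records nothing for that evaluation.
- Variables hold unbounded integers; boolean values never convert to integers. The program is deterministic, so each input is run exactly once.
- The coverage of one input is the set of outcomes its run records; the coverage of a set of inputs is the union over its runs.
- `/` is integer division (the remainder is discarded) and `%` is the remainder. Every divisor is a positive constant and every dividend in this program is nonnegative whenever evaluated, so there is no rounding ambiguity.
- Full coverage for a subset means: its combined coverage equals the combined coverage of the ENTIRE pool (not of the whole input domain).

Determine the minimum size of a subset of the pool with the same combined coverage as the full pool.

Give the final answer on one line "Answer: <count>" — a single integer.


run #1 (m=6, y=1) runs B2->E, B1->F, B3->T, B4->F; records B1=F, B2=E, B3=T, B4=F
run #2 (m=3, y=3) runs B2->E, B1->T, B4->F; records B1=T, B2=E, B4=F
run #3 (m=5, y=5) runs B2->S, B1->T, B4->F; records B1=T, B2=S, B4=F
run #4 (m=1, y=1) runs B2->E, B1->F, B3->T, B4->T; records B1=F, B2=E, B3=T, B4=T
union over all inputs: B1=T, B1=F, B2=S, B2=E, B3=T, B4=T, B4=F (7 outcomes)
no size-1 subset reaches all 7 outcomes (best union: 4/7)
inputs {3, 4} (size 2) cover everything; no size-2 subset with a lexicographically smaller index list covers all 7
Answer: 2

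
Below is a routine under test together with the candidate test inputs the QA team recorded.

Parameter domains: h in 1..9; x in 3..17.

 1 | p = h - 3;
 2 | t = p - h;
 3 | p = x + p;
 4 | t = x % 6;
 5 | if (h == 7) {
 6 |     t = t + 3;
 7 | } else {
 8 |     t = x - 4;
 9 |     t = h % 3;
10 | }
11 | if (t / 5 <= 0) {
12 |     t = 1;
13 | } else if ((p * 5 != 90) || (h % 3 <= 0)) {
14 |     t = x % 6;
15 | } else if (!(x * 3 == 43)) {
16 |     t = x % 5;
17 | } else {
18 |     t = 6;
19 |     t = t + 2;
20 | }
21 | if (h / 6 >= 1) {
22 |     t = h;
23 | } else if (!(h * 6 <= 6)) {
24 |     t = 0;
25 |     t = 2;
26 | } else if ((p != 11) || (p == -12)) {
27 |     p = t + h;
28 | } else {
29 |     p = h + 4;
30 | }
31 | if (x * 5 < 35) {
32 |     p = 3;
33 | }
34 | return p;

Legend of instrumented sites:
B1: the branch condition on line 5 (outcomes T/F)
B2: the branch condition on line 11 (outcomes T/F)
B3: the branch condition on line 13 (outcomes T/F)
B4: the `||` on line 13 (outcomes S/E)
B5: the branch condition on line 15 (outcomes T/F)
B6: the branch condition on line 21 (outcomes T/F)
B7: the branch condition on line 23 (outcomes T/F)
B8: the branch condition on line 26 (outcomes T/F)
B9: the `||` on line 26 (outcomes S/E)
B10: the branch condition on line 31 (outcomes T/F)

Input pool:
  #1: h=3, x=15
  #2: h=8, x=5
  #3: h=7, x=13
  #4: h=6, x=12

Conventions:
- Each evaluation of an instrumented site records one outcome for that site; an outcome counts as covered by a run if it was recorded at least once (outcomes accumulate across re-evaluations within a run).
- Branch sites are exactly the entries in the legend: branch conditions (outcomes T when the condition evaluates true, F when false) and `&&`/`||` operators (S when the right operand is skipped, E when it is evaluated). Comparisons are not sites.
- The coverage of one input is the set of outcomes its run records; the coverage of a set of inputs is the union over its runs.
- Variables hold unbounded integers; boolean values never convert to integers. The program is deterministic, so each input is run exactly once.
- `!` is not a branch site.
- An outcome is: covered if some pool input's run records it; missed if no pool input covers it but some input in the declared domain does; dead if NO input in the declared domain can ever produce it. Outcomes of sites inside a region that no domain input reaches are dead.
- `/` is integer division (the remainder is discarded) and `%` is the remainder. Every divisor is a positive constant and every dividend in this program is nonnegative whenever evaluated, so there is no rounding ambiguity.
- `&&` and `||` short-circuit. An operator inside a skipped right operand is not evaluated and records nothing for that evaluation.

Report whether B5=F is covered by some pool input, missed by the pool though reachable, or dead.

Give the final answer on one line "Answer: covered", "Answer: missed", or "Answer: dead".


no pool input records B5=F
checking all 135 inputs in the declared domain: B5=F is never recorded -> dead
Answer: dead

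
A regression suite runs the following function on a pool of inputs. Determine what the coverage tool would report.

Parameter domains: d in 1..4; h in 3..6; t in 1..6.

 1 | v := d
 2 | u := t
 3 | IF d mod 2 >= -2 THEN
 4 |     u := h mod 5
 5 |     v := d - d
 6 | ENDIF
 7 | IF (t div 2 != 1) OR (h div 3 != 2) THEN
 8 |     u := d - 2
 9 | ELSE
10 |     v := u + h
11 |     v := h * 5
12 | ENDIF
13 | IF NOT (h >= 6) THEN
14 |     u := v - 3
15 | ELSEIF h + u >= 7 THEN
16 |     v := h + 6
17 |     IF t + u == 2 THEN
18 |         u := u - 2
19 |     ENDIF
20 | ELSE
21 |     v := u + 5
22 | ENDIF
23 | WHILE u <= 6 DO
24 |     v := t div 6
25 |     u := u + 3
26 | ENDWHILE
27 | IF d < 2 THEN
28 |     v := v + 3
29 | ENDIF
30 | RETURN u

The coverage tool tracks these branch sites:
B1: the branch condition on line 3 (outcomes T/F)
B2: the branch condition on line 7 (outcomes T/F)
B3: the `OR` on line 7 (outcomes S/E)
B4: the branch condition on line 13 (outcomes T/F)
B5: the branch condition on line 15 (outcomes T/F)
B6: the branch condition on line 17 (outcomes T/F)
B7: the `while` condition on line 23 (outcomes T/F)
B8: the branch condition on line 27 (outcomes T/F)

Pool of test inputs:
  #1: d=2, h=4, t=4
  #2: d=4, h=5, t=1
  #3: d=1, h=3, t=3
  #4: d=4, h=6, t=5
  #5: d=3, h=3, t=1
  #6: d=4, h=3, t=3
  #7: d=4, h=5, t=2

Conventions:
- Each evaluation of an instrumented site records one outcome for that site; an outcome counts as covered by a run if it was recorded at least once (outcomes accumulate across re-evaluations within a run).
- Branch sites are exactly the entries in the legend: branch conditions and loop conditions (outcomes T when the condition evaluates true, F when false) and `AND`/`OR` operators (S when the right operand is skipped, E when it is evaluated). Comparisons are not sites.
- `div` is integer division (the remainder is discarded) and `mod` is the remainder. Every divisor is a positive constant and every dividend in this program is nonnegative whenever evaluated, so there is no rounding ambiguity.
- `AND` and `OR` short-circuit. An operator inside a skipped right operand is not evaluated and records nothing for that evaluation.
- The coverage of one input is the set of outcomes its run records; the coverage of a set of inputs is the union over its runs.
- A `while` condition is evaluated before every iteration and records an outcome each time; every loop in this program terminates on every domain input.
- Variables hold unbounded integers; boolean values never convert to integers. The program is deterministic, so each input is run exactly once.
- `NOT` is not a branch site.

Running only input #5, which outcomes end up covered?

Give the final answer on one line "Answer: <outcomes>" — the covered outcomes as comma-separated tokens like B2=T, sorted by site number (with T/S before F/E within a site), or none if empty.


Simulating input #5 (d=3, h=3, t=1) step by step:
  B1->T, B3->S, B2->T, B4->T, B7->T, B7->T, B7->T, B7->T, B7->F, B8->F
distinct outcomes covered: B1=T, B2=T, B3=S, B4=T, B7=T, B7=F, B8=F
Answer: B1=T, B2=T, B3=S, B4=T, B7=T, B7=F, B8=F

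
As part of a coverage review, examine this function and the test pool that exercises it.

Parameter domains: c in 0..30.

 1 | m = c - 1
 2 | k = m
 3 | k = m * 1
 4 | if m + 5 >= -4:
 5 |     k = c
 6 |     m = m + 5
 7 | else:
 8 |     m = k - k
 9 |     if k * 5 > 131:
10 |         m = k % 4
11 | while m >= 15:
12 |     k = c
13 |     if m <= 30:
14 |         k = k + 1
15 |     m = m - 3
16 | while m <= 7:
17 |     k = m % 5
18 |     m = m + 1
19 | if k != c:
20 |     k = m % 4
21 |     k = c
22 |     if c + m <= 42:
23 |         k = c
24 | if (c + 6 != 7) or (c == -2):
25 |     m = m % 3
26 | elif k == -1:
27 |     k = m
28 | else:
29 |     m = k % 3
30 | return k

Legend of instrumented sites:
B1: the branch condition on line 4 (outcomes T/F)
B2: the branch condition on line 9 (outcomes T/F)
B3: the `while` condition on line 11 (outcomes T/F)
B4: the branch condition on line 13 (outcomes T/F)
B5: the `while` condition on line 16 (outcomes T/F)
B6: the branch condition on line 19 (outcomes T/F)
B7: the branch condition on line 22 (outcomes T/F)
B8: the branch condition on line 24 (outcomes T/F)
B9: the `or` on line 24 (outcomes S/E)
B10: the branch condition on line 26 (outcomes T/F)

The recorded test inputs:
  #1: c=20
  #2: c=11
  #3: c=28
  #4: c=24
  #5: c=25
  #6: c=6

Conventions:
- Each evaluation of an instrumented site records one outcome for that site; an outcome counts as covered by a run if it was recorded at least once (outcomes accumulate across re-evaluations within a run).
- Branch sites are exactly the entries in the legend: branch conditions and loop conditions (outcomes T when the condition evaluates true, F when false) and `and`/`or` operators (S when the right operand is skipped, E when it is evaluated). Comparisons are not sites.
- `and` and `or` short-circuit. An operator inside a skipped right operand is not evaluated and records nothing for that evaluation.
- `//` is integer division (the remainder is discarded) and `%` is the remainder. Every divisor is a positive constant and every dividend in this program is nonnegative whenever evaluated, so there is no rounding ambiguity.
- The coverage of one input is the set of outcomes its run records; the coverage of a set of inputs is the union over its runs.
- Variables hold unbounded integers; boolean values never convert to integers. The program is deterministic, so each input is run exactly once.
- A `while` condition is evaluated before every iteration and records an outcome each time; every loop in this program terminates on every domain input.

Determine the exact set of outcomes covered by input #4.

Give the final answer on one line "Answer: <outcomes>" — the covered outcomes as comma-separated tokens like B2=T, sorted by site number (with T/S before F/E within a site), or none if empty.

Simulating input #4 (c=24) step by step:
  B1->T, B3->T, B4->T, B3->T, B4->T, B3->T, B4->T, B3->T, B4->T, B3->T
  B4->T, B3->F, B5->F, B6->T, B7->T, B9->S, B8->T
as a set, this run covers: B1=T, B3=T, B3=F, B4=T, B5=F, B6=T, B7=T, B8=T, B9=S

Answer: B1=T, B3=T, B3=F, B4=T, B5=F, B6=T, B7=T, B8=T, B9=S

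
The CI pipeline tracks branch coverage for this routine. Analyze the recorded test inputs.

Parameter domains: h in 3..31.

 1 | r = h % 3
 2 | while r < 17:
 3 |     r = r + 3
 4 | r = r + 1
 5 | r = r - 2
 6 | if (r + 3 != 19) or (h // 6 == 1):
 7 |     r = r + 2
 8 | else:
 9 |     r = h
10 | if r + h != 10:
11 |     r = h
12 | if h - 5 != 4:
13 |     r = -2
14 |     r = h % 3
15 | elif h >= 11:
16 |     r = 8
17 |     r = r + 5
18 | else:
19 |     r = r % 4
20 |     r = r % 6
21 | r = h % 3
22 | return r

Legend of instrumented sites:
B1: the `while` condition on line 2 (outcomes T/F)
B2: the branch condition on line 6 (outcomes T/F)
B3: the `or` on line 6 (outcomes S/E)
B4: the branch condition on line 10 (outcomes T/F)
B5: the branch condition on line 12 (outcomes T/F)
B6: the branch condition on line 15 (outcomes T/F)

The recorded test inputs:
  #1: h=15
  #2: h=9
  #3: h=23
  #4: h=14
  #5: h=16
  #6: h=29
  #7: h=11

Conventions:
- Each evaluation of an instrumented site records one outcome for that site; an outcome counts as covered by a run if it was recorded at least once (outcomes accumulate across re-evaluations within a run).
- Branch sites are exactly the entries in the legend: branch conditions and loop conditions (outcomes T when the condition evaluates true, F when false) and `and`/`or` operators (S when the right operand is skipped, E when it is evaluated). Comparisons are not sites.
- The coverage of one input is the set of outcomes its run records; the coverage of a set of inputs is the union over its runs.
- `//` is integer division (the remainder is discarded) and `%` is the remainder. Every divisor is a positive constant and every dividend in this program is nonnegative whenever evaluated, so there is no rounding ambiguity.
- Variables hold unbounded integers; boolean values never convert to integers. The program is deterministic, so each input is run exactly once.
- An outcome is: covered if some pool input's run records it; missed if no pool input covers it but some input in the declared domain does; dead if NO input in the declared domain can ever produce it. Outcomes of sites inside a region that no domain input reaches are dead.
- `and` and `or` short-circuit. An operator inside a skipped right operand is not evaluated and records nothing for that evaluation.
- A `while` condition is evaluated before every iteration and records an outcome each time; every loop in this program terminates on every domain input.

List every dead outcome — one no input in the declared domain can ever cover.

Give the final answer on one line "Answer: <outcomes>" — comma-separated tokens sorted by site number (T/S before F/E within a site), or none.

checking every outcome against all 29 domain inputs:
  B6=T: unreachable across the whole domain -> dead
  reachable outcomes have witnesses, e.g. B1=T (e.g. h=3), B1=F (e.g. h=3), B2=T (e.g. h=3), B2=F (e.g. h=5)

Answer: B6=T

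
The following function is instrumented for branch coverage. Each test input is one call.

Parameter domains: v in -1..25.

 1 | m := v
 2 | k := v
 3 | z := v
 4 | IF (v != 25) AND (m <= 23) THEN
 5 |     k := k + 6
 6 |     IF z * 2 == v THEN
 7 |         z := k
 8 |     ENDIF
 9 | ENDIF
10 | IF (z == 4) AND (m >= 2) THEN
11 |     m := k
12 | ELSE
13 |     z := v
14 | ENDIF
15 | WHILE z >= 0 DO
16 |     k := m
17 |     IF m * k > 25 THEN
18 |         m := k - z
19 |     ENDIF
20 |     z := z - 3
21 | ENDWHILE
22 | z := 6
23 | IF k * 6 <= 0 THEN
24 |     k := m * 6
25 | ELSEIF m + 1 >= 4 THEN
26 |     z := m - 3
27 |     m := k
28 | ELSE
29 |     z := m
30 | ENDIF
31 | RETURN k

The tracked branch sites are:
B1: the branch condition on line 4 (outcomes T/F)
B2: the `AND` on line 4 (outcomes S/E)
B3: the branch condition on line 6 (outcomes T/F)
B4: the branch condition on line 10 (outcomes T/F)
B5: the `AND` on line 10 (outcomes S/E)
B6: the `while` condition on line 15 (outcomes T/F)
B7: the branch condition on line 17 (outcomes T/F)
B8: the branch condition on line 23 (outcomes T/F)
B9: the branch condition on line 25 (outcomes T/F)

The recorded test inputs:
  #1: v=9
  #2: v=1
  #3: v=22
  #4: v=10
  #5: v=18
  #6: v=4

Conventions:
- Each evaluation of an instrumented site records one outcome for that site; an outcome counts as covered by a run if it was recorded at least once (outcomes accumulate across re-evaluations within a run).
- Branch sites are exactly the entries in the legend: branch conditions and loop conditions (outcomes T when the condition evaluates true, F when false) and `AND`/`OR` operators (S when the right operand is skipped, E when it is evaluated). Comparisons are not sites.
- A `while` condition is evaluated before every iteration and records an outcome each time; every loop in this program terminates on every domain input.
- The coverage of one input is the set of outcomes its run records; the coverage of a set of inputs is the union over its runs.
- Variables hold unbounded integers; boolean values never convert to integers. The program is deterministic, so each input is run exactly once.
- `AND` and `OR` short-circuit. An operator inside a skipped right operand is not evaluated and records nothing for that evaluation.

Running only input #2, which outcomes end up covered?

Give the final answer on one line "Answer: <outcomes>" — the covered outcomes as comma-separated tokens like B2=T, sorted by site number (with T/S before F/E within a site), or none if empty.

Tracing the run of input #2 (v=1):
  B2->E, B1->T, B3->F, B5->S, B4->F, B6->T, B7->F, B6->F, B8->F, B9->F
deduplicating events, the covered set is: B1=T, B2=E, B3=F, B4=F, B5=S, B6=T, B6=F, B7=F, B8=F, B9=F

Answer: B1=T, B2=E, B3=F, B4=F, B5=S, B6=T, B6=F, B7=F, B8=F, B9=F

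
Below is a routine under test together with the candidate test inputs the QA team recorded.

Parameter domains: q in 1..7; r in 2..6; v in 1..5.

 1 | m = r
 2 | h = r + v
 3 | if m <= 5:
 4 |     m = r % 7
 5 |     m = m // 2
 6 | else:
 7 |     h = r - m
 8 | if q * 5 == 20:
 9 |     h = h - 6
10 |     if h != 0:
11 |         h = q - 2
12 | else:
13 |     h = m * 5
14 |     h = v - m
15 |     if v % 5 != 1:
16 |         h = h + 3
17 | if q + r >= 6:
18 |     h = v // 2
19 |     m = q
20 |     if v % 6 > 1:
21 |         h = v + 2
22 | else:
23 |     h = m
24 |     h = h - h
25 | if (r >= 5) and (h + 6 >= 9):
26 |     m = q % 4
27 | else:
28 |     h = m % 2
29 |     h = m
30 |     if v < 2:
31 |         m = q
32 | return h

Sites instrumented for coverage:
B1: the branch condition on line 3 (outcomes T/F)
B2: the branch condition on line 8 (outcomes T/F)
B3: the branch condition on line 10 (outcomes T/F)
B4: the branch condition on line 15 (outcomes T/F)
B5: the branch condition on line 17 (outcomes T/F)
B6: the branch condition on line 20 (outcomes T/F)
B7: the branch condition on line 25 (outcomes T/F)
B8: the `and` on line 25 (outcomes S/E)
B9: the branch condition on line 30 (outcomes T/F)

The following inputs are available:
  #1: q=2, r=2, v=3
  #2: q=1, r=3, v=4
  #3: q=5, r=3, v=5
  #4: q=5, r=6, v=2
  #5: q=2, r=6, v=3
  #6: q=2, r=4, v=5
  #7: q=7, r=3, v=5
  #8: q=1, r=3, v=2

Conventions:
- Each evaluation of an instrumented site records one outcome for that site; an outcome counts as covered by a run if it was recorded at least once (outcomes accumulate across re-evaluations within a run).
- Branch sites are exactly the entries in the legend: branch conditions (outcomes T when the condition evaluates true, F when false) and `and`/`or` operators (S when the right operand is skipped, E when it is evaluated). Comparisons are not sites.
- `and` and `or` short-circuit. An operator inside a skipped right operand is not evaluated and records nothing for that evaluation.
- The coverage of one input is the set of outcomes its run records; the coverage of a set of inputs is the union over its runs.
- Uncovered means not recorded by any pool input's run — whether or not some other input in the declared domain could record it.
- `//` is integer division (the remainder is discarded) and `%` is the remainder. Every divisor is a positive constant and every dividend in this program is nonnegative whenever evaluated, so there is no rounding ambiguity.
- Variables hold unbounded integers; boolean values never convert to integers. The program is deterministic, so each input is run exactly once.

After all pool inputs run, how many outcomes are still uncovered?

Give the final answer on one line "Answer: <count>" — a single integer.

#1 (q=2, r=2, v=3) -> B1->T, B2->F, B4->T, B5->F, B8->S, B7->F, B9->F; covered: B1=T, B2=F, B4=T, B5=F, B7=F, B8=S, B9=F
#2 (q=1, r=3, v=4) -> B1->T, B2->F, B4->T, B5->F, B8->S, B7->F, B9->F; covered: B1=T, B2=F, B4=T, B5=F, B7=F, B8=S, B9=F
#3 (q=5, r=3, v=5) -> B1->T, B2->F, B4->T, B5->T, B6->T, B8->S, B7->F, B9->F; covered: B1=T, B2=F, B4=T, B5=T, B6=T, B7=F, B8=S, B9=F
#4 (q=5, r=6, v=2) -> B1->F, B2->F, B4->T, B5->T, B6->T, B8->E, B7->T; covered: B1=F, B2=F, B4=T, B5=T, B6=T, B7=T, B8=E
#5 (q=2, r=6, v=3) -> B1->F, B2->F, B4->T, B5->T, B6->T, B8->E, B7->T; covered: B1=F, B2=F, B4=T, B5=T, B6=T, B7=T, B8=E
#6 (q=2, r=4, v=5) -> B1->T, B2->F, B4->T, B5->T, B6->T, B8->S, B7->F, B9->F; covered: B1=T, B2=F, B4=T, B5=T, B6=T, B7=F, B8=S, B9=F
#7 (q=7, r=3, v=5) -> B1->T, B2->F, B4->T, B5->T, B6->T, B8->S, B7->F, B9->F; covered: B1=T, B2=F, B4=T, B5=T, B6=T, B7=F, B8=S, B9=F
#8 (q=1, r=3, v=2) -> B1->T, B2->F, B4->T, B5->F, B8->S, B7->F, B9->F; covered: B1=T, B2=F, B4=T, B5=F, B7=F, B8=S, B9=F
union over the pool: B1=T, B1=F, B2=F, B4=T, B5=T, B5=F, B6=T, B7=T, B7=F, B8=S, B8=E, B9=F
uncovered (6 of 18): B2=T, B3=T, B3=F, B4=F, B6=F, B9=T

Answer: 6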